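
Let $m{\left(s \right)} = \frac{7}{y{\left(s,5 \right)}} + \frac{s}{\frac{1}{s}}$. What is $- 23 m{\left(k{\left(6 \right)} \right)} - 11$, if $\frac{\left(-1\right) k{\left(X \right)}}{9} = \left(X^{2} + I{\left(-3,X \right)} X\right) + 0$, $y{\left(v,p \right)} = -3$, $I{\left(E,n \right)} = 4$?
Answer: $- \frac{20120272}{3} \approx -6.7068 \cdot 10^{6}$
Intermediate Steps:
$k{\left(X \right)} = - 36 X - 9 X^{2}$ ($k{\left(X \right)} = - 9 \left(\left(X^{2} + 4 X\right) + 0\right) = - 9 \left(X^{2} + 4 X\right) = - 36 X - 9 X^{2}$)
$m{\left(s \right)} = - \frac{7}{3} + s^{2}$ ($m{\left(s \right)} = \frac{7}{-3} + \frac{s}{\frac{1}{s}} = 7 \left(- \frac{1}{3}\right) + s s = - \frac{7}{3} + s^{2}$)
$- 23 m{\left(k{\left(6 \right)} \right)} - 11 = - 23 \left(- \frac{7}{3} + \left(\left(-9\right) 6 \left(4 + 6\right)\right)^{2}\right) - 11 = - 23 \left(- \frac{7}{3} + \left(\left(-9\right) 6 \cdot 10\right)^{2}\right) - 11 = - 23 \left(- \frac{7}{3} + \left(-540\right)^{2}\right) - 11 = - 23 \left(- \frac{7}{3} + 291600\right) - 11 = \left(-23\right) \frac{874793}{3} - 11 = - \frac{20120239}{3} - 11 = - \frac{20120272}{3}$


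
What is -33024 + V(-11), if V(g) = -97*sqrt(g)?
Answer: -33024 - 97*I*sqrt(11) ≈ -33024.0 - 321.71*I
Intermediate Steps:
-33024 + V(-11) = -33024 - 97*I*sqrt(11)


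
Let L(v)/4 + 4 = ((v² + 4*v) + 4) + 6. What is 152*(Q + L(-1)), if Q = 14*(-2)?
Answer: -2432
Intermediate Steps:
Q = -28
L(v) = 24 + 4*v² + 16*v (L(v) = -16 + 4*(((v² + 4*v) + 4) + 6) = -16 + 4*((4 + v² + 4*v) + 6) = -16 + 4*(10 + v² + 4*v) = -16 + (40 + 4*v² + 16*v) = 24 + 4*v² + 16*v)
152*(Q + L(-1)) = 152*(-28 + (24 + 4*(-1)² + 16*(-1))) = 152*(-28 + (24 + 4*1 - 16)) = 152*(-28 + (24 + 4 - 16)) = 152*(-28 + 12) = 152*(-16) = -2432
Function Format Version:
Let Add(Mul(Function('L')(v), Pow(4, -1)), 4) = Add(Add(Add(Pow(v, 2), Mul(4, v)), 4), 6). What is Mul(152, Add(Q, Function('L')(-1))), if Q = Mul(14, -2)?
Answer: -2432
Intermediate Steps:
Q = -28
Function('L')(v) = Add(24, Mul(4, Pow(v, 2)), Mul(16, v)) (Function('L')(v) = Add(-16, Mul(4, Add(Add(Add(Pow(v, 2), Mul(4, v)), 4), 6))) = Add(-16, Mul(4, Add(Add(4, Pow(v, 2), Mul(4, v)), 6))) = Add(-16, Mul(4, Add(10, Pow(v, 2), Mul(4, v)))) = Add(-16, Add(40, Mul(4, Pow(v, 2)), Mul(16, v))) = Add(24, Mul(4, Pow(v, 2)), Mul(16, v)))
Mul(152, Add(Q, Function('L')(-1))) = Mul(152, Add(-28, Add(24, Mul(4, Pow(-1, 2)), Mul(16, -1)))) = Mul(152, Add(-28, Add(24, Mul(4, 1), -16))) = Mul(152, Add(-28, Add(24, 4, -16))) = Mul(152, Add(-28, 12)) = Mul(152, -16) = -2432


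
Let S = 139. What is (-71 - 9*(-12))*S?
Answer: 5143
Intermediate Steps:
(-71 - 9*(-12))*S = (-71 - 9*(-12))*139 = (-71 + 108)*139 = 37*139 = 5143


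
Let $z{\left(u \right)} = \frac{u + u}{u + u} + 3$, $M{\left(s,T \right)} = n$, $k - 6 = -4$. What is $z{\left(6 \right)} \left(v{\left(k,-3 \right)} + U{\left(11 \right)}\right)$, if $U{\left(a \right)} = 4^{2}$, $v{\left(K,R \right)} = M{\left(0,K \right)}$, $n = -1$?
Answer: $60$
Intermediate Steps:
$k = 2$ ($k = 6 - 4 = 2$)
$M{\left(s,T \right)} = -1$
$v{\left(K,R \right)} = -1$
$U{\left(a \right)} = 16$
$z{\left(u \right)} = 4$ ($z{\left(u \right)} = \frac{2 u}{2 u} + 3 = 2 u \frac{1}{2 u} + 3 = 1 + 3 = 4$)
$z{\left(6 \right)} \left(v{\left(k,-3 \right)} + U{\left(11 \right)}\right) = 4 \left(-1 + 16\right) = 4 \cdot 15 = 60$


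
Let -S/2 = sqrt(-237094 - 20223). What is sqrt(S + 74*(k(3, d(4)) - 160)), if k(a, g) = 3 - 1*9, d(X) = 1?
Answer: sqrt(-12284 - 2*I*sqrt(257317)) ≈ 4.5729 - 110.93*I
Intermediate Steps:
k(a, g) = -6 (k(a, g) = 3 - 9 = -6)
S = -2*I*sqrt(257317) (S = -2*sqrt(-237094 - 20223) = -2*I*sqrt(257317) ≈ -1014.5*I)
sqrt(S + 74*(k(3, d(4)) - 160)) = sqrt(-2*I*sqrt(257317) + 74*(-6 - 160)) = sqrt(-2*I*sqrt(257317) + 74*(-166)) = sqrt(-2*I*sqrt(257317) - 12284) = sqrt(-12284 - 2*I*sqrt(257317))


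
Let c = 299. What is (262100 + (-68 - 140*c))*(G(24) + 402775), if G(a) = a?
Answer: 88685061428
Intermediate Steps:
(262100 + (-68 - 140*c))*(G(24) + 402775) = (262100 + (-68 - 140*299))*(24 + 402775) = (262100 + (-68 - 41860))*402799 = (262100 - 41928)*402799 = 220172*402799 = 88685061428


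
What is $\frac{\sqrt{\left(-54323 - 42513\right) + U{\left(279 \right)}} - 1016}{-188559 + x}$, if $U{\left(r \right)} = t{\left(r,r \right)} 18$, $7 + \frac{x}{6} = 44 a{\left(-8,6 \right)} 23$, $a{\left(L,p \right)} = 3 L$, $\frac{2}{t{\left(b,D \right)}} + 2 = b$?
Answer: $\frac{1016}{334329} - \frac{4 i \sqrt{464382467}}{92609133} \approx 0.0030389 - 0.00093077 i$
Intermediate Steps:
$t{\left(b,D \right)} = \frac{2}{-2 + b}$
$x = -145770$ ($x = -42 + 6 \cdot 44 \cdot 3 \left(-8\right) 23 = -42 + 6 \cdot 44 \left(-24\right) 23 = -42 + 6 \left(\left(-1056\right) 23\right) = -42 + 6 \left(-24288\right) = -42 - 145728 = -145770$)
$U{\left(r \right)} = \frac{36}{-2 + r}$ ($U{\left(r \right)} = \frac{2}{-2 + r} 18 = \frac{36}{-2 + r}$)
$\frac{\sqrt{\left(-54323 - 42513\right) + U{\left(279 \right)}} - 1016}{-188559 + x} = \frac{\sqrt{\left(-54323 - 42513\right) + \frac{36}{-2 + 279}} - 1016}{-188559 - 145770} = \frac{\sqrt{\left(-54323 - 42513\right) + \frac{36}{277}} - 1016}{-334329} = \left(\sqrt{-96836 + 36 \cdot \frac{1}{277}} - 1016\right) \left(- \frac{1}{334329}\right) = \left(\sqrt{-96836 + \frac{36}{277}} - 1016\right) \left(- \frac{1}{334329}\right) = \left(\sqrt{- \frac{26823536}{277}} - 1016\right) \left(- \frac{1}{334329}\right) = \left(\frac{4 i \sqrt{464382467}}{277} - 1016\right) \left(- \frac{1}{334329}\right) = \left(-1016 + \frac{4 i \sqrt{464382467}}{277}\right) \left(- \frac{1}{334329}\right) = \frac{1016}{334329} - \frac{4 i \sqrt{464382467}}{92609133}$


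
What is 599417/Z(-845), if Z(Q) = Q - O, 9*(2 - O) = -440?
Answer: -5394753/8063 ≈ -669.08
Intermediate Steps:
O = 458/9 (O = 2 - ⅑*(-440) = 2 + 440/9 = 458/9 ≈ 50.889)
Z(Q) = -458/9 + Q (Z(Q) = Q - 1*458/9 = Q - 458/9 = -458/9 + Q)
599417/Z(-845) = 599417/(-458/9 - 845) = 599417/(-8063/9) = 599417*(-9/8063) = -5394753/8063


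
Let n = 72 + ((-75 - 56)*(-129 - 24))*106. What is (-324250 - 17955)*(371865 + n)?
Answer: -854313071475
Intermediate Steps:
n = 2124630 (n = 72 - 131*(-153)*106 = 72 + 20043*106 = 72 + 2124558 = 2124630)
(-324250 - 17955)*(371865 + n) = (-324250 - 17955)*(371865 + 2124630) = -342205*2496495 = -854313071475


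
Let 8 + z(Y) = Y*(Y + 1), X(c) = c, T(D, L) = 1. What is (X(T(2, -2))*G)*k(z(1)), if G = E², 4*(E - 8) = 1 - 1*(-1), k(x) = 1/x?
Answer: -289/24 ≈ -12.042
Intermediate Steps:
z(Y) = -8 + Y*(1 + Y) (z(Y) = -8 + Y*(Y + 1) = -8 + Y*(1 + Y))
E = 17/2 (E = 8 + (1 - 1*(-1))/4 = 8 + (1 + 1)/4 = 8 + (¼)*2 = 8 + ½ = 17/2 ≈ 8.5000)
G = 289/4 (G = (17/2)² = 289/4 ≈ 72.250)
(X(T(2, -2))*G)*k(z(1)) = (1*(289/4))/(-8 + 1 + 1²) = 289/(4*(-8 + 1 + 1)) = (289/4)/(-6) = (289/4)*(-⅙) = -289/24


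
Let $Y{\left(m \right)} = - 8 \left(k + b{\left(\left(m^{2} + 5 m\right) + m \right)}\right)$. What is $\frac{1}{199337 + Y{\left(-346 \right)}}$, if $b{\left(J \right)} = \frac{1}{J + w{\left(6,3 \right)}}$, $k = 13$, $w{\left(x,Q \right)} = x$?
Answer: $\frac{58823}{11719482755} \approx 5.0192 \cdot 10^{-6}$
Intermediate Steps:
$b{\left(J \right)} = \frac{1}{6 + J}$ ($b{\left(J \right)} = \frac{1}{J + 6} = \frac{1}{6 + J}$)
$Y{\left(m \right)} = -104 - \frac{8}{6 + m^{2} + 6 m}$ ($Y{\left(m \right)} = - 8 \left(13 + \frac{1}{6 + \left(\left(m^{2} + 5 m\right) + m\right)}\right) = - 8 \left(13 + \frac{1}{6 + \left(m^{2} + 6 m\right)}\right) = - 8 \left(13 + \frac{1}{6 + m^{2} + 6 m}\right) = -104 - \frac{8}{6 + m^{2} + 6 m}$)
$\frac{1}{199337 + Y{\left(-346 \right)}} = \frac{1}{199337 + \frac{8 \left(-79 - - 4498 \left(6 - 346\right)\right)}{6 - 346 \left(6 - 346\right)}} = \frac{1}{199337 + \frac{8 \left(-79 - \left(-4498\right) \left(-340\right)\right)}{6 - -117640}} = \frac{1}{199337 + \frac{8 \left(-79 - 1529320\right)}{6 + 117640}} = \frac{1}{199337 + 8 \cdot \frac{1}{117646} \left(-1529399\right)} = \frac{1}{199337 - \frac{6117596}{58823}} = \frac{1}{\frac{11719482755}{58823}} = \frac{58823}{11719482755}$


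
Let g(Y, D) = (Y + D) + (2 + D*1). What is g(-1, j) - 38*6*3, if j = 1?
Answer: -681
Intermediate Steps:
g(Y, D) = 2 + Y + 2*D (g(Y, D) = (D + Y) + (2 + D) = 2 + Y + 2*D)
g(-1, j) - 38*6*3 = (2 - 1 + 2*1) - 38*6*3 = (2 - 1 + 2) - 228*3 = 3 - 684 = -681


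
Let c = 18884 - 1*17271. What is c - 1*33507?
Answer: -31894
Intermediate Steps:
c = 1613 (c = 18884 - 17271 = 1613)
c - 1*33507 = 1613 - 1*33507 = 1613 - 33507 = -31894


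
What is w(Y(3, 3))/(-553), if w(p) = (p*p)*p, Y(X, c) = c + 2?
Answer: -125/553 ≈ -0.22604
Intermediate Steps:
Y(X, c) = 2 + c
w(p) = p³ (w(p) = p²*p = p³)
w(Y(3, 3))/(-553) = (2 + 3)³/(-553) = 5³*(-1/553) = 125*(-1/553) = -125/553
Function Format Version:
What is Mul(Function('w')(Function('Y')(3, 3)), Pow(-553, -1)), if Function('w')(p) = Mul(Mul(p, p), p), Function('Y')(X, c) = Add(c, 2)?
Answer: Rational(-125, 553) ≈ -0.22604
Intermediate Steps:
Function('Y')(X, c) = Add(2, c)
Function('w')(p) = Pow(p, 3) (Function('w')(p) = Mul(Pow(p, 2), p) = Pow(p, 3))
Mul(Function('w')(Function('Y')(3, 3)), Pow(-553, -1)) = Mul(Pow(Add(2, 3), 3), Pow(-553, -1)) = Mul(Pow(5, 3), Rational(-1, 553)) = Mul(125, Rational(-1, 553)) = Rational(-125, 553)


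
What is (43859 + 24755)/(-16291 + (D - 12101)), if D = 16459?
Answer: -68614/11933 ≈ -5.7499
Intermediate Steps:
(43859 + 24755)/(-16291 + (D - 12101)) = (43859 + 24755)/(-16291 + (16459 - 12101)) = 68614/(-16291 + 4358) = 68614/(-11933) = 68614*(-1/11933) = -68614/11933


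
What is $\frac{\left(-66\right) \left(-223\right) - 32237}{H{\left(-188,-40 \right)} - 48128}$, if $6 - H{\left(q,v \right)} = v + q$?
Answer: $\frac{17519}{47894} \approx 0.36579$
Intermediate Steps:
$H{\left(q,v \right)} = 6 - q - v$ ($H{\left(q,v \right)} = 6 - \left(v + q\right) = 6 - \left(q + v\right) = 6 - q - v$)
$\frac{\left(-66\right) \left(-223\right) - 32237}{H{\left(-188,-40 \right)} - 48128} = \frac{\left(-66\right) \left(-223\right) - 32237}{\left(6 - -188 - -40\right) - 48128} = \frac{14718 - 32237}{\left(6 + 188 + 40\right) - 48128} = - \frac{17519}{234 - 48128} = - \frac{17519}{-47894} = \left(-17519\right) \left(- \frac{1}{47894}\right) = \frac{17519}{47894}$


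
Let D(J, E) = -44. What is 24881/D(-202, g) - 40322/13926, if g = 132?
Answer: -15830317/27852 ≈ -568.37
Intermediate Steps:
24881/D(-202, g) - 40322/13926 = 24881/(-44) - 40322/13926 = 24881*(-1/44) - 40322*1/13926 = -24881/44 - 20161/6963 = -15830317/27852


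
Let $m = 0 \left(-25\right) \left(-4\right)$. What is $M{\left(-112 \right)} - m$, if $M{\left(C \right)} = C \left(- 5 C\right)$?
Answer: $-62720$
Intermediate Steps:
$m = 0$ ($m = 0 \left(-4\right) = 0$)
$M{\left(C \right)} = - 5 C^{2}$
$M{\left(-112 \right)} - m = - 5 \left(-112\right)^{2} - 0 = \left(-5\right) 12544 + 0 = -62720 + 0 = -62720$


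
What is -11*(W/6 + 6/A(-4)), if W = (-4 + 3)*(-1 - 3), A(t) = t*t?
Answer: -275/24 ≈ -11.458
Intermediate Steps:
A(t) = t²
W = 4 (W = -1*(-4) = 4)
-11*(W/6 + 6/A(-4)) = -11*(4/6 + 6/((-4)²)) = -11*(4*(⅙) + 6/16) = -11*(⅔ + 6*(1/16)) = -11*(⅔ + 3/8) = -11*25/24 = -275/24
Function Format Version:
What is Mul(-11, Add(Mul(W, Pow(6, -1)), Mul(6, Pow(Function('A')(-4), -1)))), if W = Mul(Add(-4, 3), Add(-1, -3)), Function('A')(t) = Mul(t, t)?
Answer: Rational(-275, 24) ≈ -11.458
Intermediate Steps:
Function('A')(t) = Pow(t, 2)
W = 4 (W = Mul(-1, -4) = 4)
Mul(-11, Add(Mul(W, Pow(6, -1)), Mul(6, Pow(Function('A')(-4), -1)))) = Mul(-11, Add(Mul(4, Pow(6, -1)), Mul(6, Pow(Pow(-4, 2), -1)))) = Mul(-11, Add(Mul(4, Rational(1, 6)), Mul(6, Pow(16, -1)))) = Mul(-11, Add(Rational(2, 3), Mul(6, Rational(1, 16)))) = Mul(-11, Add(Rational(2, 3), Rational(3, 8))) = Mul(-11, Rational(25, 24)) = Rational(-275, 24)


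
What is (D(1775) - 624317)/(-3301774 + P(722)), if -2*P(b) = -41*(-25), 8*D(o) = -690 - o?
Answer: 4997001/26418292 ≈ 0.18915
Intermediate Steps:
D(o) = -345/4 - o/8 (D(o) = (-690 - o)/8 = -345/4 - o/8)
P(b) = -1025/2 (P(b) = -(-41)*(-25)/2 = -½*1025 = -1025/2)
(D(1775) - 624317)/(-3301774 + P(722)) = ((-345/4 - ⅛*1775) - 624317)/(-3301774 - 1025/2) = ((-345/4 - 1775/8) - 624317)/(-6604573/2) = (-2465/8 - 624317)*(-2/6604573) = -4997001/8*(-2/6604573) = 4997001/26418292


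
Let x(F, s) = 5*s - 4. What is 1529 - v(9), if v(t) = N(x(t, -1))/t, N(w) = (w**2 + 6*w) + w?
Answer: 1527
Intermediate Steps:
x(F, s) = -4 + 5*s
N(w) = w**2 + 7*w
v(t) = 18/t (v(t) = ((-4 + 5*(-1))*(7 + (-4 + 5*(-1))))/t = ((-4 - 5)*(7 + (-4 - 5)))/t = (-9*(7 - 9))/t = (-9*(-2))/t = 18/t)
1529 - v(9) = 1529 - 18/9 = 1529 - 1*2 = 1529 - 2 = 1527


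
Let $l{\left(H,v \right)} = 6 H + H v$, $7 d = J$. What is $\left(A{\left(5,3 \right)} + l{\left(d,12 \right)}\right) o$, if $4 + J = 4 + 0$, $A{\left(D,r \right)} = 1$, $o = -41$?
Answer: $-41$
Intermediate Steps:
$J = 0$ ($J = -4 + \left(4 + 0\right) = -4 + 4 = 0$)
$d = 0$ ($d = \frac{1}{7} \cdot 0 = 0$)
$\left(A{\left(5,3 \right)} + l{\left(d,12 \right)}\right) o = \left(1 + 0 \left(6 + 12\right)\right) \left(-41\right) = \left(1 + 0 \cdot 18\right) \left(-41\right) = \left(1 + 0\right) \left(-41\right) = 1 \left(-41\right) = -41$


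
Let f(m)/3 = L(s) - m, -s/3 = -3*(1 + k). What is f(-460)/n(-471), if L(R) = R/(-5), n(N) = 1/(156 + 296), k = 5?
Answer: 3045576/5 ≈ 6.0912e+5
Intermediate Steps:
n(N) = 1/452
s = 54 (s = -(-9)*(1 + 5) = -(-9)*6 = -3*(-18) = 54)
L(R) = -R/5 (L(R) = R*(-⅕) = -R/5)
f(m) = -162/5 - 3*m (f(m) = 3*(-⅕*54 - m) = 3*(-54/5 - m) = -162/5 - 3*m)
f(-460)/n(-471) = (-162/5 - 3*(-460))/(1/452) = (-162/5 + 1380)*452 = (6738/5)*452 = 3045576/5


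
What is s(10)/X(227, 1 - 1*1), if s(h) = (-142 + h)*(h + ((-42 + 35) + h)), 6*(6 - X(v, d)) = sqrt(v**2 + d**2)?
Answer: 10296/191 ≈ 53.906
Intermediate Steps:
X(v, d) = 6 - sqrt(d**2 + v**2)/6 (X(v, d) = 6 - sqrt(v**2 + d**2)/6 = 6 - sqrt(d**2 + v**2)/6)
s(h) = (-142 + h)*(-7 + 2*h) (s(h) = (-142 + h)*(h + (-7 + h)) = (-142 + h)*(-7 + 2*h))
s(10)/X(227, 1 - 1*1) = (994 - 291*10 + 2*10**2)/(6 - sqrt((1 - 1*1)**2 + 227**2)/6) = (994 - 2910 + 2*100)/(6 - sqrt((1 - 1)**2 + 51529)/6) = (994 - 2910 + 200)/(6 - sqrt(0**2 + 51529)/6) = -1716/(6 - sqrt(0 + 51529)/6) = -1716/(6 - sqrt(51529)/6) = -1716/(6 - 1/6*227) = -1716/(6 - 227/6) = -1716/(-191/6) = -1716*(-6/191) = 10296/191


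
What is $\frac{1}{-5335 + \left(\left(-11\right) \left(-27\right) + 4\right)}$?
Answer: $- \frac{1}{5034} \approx -0.00019865$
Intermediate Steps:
$\frac{1}{-5335 + \left(\left(-11\right) \left(-27\right) + 4\right)} = \frac{1}{-5335 + \left(297 + 4\right)} = \frac{1}{-5335 + 301} = \frac{1}{-5034} = - \frac{1}{5034}$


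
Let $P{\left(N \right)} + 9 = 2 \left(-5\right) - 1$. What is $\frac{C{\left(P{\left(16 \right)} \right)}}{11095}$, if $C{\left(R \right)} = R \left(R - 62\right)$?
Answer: $\frac{328}{2219} \approx 0.14781$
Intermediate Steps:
$P{\left(N \right)} = -20$ ($P{\left(N \right)} = -9 + \left(2 \left(-5\right) - 1\right) = -9 - 11 = -20$)
$C{\left(R \right)} = R \left(-62 + R\right)$
$\frac{C{\left(P{\left(16 \right)} \right)}}{11095} = \frac{\left(-20\right) \left(-62 - 20\right)}{11095} = \left(-20\right) \left(-82\right) \frac{1}{11095} = 1640 \cdot \frac{1}{11095} = \frac{328}{2219}$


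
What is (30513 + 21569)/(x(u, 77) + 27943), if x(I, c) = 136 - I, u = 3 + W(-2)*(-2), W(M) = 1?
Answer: 26041/14039 ≈ 1.8549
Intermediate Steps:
u = 1 (u = 3 + 1*(-2) = 3 - 2 = 1)
(30513 + 21569)/(x(u, 77) + 27943) = (30513 + 21569)/((136 - 1*1) + 27943) = 52082/((136 - 1) + 27943) = 52082/(135 + 27943) = 52082/28078 = 52082*(1/28078) = 26041/14039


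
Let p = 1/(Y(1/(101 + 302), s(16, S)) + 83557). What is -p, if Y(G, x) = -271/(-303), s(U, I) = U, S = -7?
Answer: -303/25318042 ≈ -1.1968e-5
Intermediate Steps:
Y(G, x) = 271/303 (Y(G, x) = -271*(-1/303) = 271/303)
p = 303/25318042 (p = 1/(271/303 + 83557) = 1/(25318042/303) = 303/25318042 ≈ 1.1968e-5)
-p = -1*303/25318042 = -303/25318042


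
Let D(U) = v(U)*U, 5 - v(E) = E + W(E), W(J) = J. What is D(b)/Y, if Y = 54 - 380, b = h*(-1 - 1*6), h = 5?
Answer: 2625/326 ≈ 8.0522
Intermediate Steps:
v(E) = 5 - 2*E (v(E) = 5 - (E + E) = 5 - 2*E)
b = -35 (b = 5*(-1 - 1*6) = 5*(-1 - 6) = 5*(-7) = -35)
Y = -326
D(U) = U*(5 - 2*U) (D(U) = (5 - 2*U)*U = U*(5 - 2*U))
D(b)/Y = -35*(5 - 2*(-35))/(-326) = -35*(5 + 70)*(-1/326) = -35*75*(-1/326) = -2625*(-1/326) = 2625/326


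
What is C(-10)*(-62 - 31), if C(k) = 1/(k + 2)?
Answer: 93/8 ≈ 11.625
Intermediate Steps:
C(k) = 1/(2 + k)
C(-10)*(-62 - 31) = (-62 - 31)/(2 - 10) = -93/(-8) = -1/8*(-93) = 93/8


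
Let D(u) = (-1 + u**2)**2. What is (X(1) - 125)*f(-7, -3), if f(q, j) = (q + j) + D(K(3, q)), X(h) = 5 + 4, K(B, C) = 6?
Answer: -140940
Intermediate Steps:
X(h) = 9
f(q, j) = 1225 + j + q (f(q, j) = (q + j) + (-1 + 6**2)**2 = (j + q) + (-1 + 36)**2 = (j + q) + 35**2 = (j + q) + 1225 = 1225 + j + q)
(X(1) - 125)*f(-7, -3) = (9 - 125)*(1225 - 3 - 7) = -116*1215 = -140940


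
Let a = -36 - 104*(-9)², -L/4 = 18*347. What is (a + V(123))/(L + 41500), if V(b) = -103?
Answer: -8563/16516 ≈ -0.51847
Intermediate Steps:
L = -24984 (L = -72*347 = -4*6246 = -24984)
a = -8460 (a = -36 - 104*81 = -36 - 8424 = -8460)
(a + V(123))/(L + 41500) = (-8460 - 103)/(-24984 + 41500) = -8563/16516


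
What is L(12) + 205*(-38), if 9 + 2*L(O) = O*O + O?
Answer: -15433/2 ≈ -7716.5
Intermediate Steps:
L(O) = -9/2 + O/2 + O²/2 (L(O) = -9/2 + (O*O + O)/2 = -9/2 + (O² + O)/2 = -9/2 + (O + O²)/2 = -9/2 + (O/2 + O²/2) = -9/2 + O/2 + O²/2)
L(12) + 205*(-38) = (-9/2 + (½)*12 + (½)*12²) + 205*(-38) = (-9/2 + 6 + (½)*144) - 7790 = (-9/2 + 6 + 72) - 7790 = 147/2 - 7790 = -15433/2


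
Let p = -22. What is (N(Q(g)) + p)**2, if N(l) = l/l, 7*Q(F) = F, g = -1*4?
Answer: 441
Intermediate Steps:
g = -4
Q(F) = F/7
N(l) = 1
(N(Q(g)) + p)**2 = (1 - 22)**2 = (-21)**2 = 441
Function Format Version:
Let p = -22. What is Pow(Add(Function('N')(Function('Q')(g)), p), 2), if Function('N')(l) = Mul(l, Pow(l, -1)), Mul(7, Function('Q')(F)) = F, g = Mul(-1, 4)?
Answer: 441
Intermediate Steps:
g = -4
Function('Q')(F) = Mul(Rational(1, 7), F)
Function('N')(l) = 1
Pow(Add(Function('N')(Function('Q')(g)), p), 2) = Pow(Add(1, -22), 2) = Pow(-21, 2) = 441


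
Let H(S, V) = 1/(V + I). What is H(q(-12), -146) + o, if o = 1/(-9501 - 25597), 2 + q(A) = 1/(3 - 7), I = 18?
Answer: -17613/2246272 ≈ -0.0078410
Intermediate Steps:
q(A) = -9/4 (q(A) = -2 + 1/(3 - 7) = -2 + 1/(-4) = -2 - ¼ = -9/4)
H(S, V) = 1/(18 + V) (H(S, V) = 1/(V + 18) = 1/(18 + V))
o = -1/35098 (o = 1/(-35098) = -1/35098 ≈ -2.8492e-5)
H(q(-12), -146) + o = 1/(18 - 146) - 1/35098 = 1/(-128) - 1/35098 = -1/128 - 1/35098 = -17613/2246272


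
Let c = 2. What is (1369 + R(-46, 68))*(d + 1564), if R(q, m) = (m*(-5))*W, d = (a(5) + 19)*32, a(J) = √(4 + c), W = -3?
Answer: 5188908 + 76448*√6 ≈ 5.3762e+6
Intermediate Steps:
a(J) = √6 (a(J) = √(4 + 2) = √6)
d = 608 + 32*√6 (d = (√6 + 19)*32 = (19 + √6)*32 = 608 + 32*√6 ≈ 686.38)
R(q, m) = 15*m (R(q, m) = (m*(-5))*(-3) = -5*m*(-3) = 15*m)
(1369 + R(-46, 68))*(d + 1564) = (1369 + 15*68)*((608 + 32*√6) + 1564) = (1369 + 1020)*(2172 + 32*√6) = 2389*(2172 + 32*√6) = 5188908 + 76448*√6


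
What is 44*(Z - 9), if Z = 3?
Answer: -264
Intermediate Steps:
44*(Z - 9) = 44*(3 - 9) = 44*(-6) = -264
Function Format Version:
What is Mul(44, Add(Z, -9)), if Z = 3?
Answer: -264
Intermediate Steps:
Mul(44, Add(Z, -9)) = Mul(44, Add(3, -9)) = Mul(44, -6) = -264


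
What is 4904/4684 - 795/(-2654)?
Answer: 4184749/3107834 ≈ 1.3465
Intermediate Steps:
4904/4684 - 795/(-2654) = 4904*(1/4684) - 795*(-1/2654) = 1226/1171 + 795/2654 = 4184749/3107834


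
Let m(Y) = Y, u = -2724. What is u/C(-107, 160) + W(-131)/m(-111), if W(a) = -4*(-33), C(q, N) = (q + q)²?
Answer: -528953/423613 ≈ -1.2487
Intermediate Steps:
C(q, N) = 4*q² (C(q, N) = (2*q)² = 4*q²)
W(a) = 132
u/C(-107, 160) + W(-131)/m(-111) = -2724/(4*(-107)²) + 132/(-111) = -2724/(4*11449) + 132*(-1/111) = -2724/45796 - 44/37 = -2724*1/45796 - 44/37 = -681/11449 - 44/37 = -528953/423613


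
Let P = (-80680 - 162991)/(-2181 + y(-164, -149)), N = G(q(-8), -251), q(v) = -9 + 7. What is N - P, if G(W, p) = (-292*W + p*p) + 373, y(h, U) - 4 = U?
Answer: 148522637/2326 ≈ 63853.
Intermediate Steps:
q(v) = -2
y(h, U) = 4 + U
G(W, p) = 373 + p² - 292*W (G(W, p) = (-292*W + p²) + 373 = (p² - 292*W) + 373 = 373 + p² - 292*W)
N = 63958 (N = 373 + (-251)² - 292*(-2) = 373 + 63001 + 584 = 63958)
P = 243671/2326 (P = (-80680 - 162991)/(-2181 + (4 - 149)) = -243671/(-2181 - 145) = -243671/(-2326) = -243671*(-1/2326) = 243671/2326 ≈ 104.76)
N - P = 63958 - 1*243671/2326 = 63958 - 243671/2326 = 148522637/2326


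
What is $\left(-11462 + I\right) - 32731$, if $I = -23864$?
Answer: $-68057$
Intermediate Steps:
$\left(-11462 + I\right) - 32731 = \left(-11462 - 23864\right) - 32731 = -35326 - 32731 = -68057$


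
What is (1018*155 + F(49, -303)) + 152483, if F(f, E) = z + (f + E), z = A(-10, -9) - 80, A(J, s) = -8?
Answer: 309931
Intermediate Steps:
z = -88 (z = -8 - 80 = -88)
F(f, E) = -88 + E + f (F(f, E) = -88 + (f + E) = -88 + (E + f) = -88 + E + f)
(1018*155 + F(49, -303)) + 152483 = (1018*155 + (-88 - 303 + 49)) + 152483 = (157790 - 342) + 152483 = 157448 + 152483 = 309931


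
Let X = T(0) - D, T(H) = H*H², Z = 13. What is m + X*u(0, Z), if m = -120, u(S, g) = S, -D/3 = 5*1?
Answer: -120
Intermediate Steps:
D = -15 ≈ -15.000
T(H) = H³
X = 15 (X = 0³ - 1*(-15) = 0 + 15 = 15)
m + X*u(0, Z) = -120 + 15*0 = -120 + 0 = -120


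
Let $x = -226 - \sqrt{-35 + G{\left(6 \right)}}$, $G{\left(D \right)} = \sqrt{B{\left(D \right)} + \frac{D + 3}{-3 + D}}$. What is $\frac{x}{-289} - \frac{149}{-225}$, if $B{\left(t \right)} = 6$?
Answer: $\frac{93911}{65025} + \frac{4 i \sqrt{2}}{289} \approx 1.4442 + 0.019574 i$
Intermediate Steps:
$G{\left(D \right)} = \sqrt{6 + \frac{3 + D}{-3 + D}}$ ($G{\left(D \right)} = \sqrt{6 + \frac{D + 3}{-3 + D}} = \sqrt{6 + \frac{3 + D}{-3 + D}}$)
$x = -226 - 4 i \sqrt{2}$ ($x = -226 - \sqrt{-35 + \sqrt{\frac{-15 + 7 \cdot 6}{-3 + 6}}} = -226 - \sqrt{-35 + \sqrt{\frac{-15 + 42}{3}}} = -226 - \sqrt{-35 + \sqrt{\frac{1}{3} \cdot 27}} = -226 - \sqrt{-35 + \sqrt{9}} = -226 - \sqrt{-35 + 3} = -226 - \sqrt{-32} = -226 - 4 i \sqrt{2} \approx -226.0 - 5.6569 i$)
$\frac{x}{-289} - \frac{149}{-225} = \frac{-226 - 4 i \sqrt{2}}{-289} - \frac{149}{-225} = \left(-226 - 4 i \sqrt{2}\right) \left(- \frac{1}{289}\right) - - \frac{149}{225} = \left(\frac{226}{289} + \frac{4 i \sqrt{2}}{289}\right) + \frac{149}{225} = \frac{93911}{65025} + \frac{4 i \sqrt{2}}{289}$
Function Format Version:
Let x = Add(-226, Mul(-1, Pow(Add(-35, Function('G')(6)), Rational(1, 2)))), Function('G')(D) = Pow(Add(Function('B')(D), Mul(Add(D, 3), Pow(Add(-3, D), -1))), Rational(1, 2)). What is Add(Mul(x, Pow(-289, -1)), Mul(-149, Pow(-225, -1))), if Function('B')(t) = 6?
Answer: Add(Rational(93911, 65025), Mul(Rational(4, 289), I, Pow(2, Rational(1, 2)))) ≈ Add(1.4442, Mul(0.019574, I))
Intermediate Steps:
Function('G')(D) = Pow(Add(6, Mul(Pow(Add(-3, D), -1), Add(3, D))), Rational(1, 2)) (Function('G')(D) = Pow(Add(6, Mul(Add(D, 3), Pow(Add(-3, D), -1))), Rational(1, 2)) = Pow(Add(6, Mul(Add(3, D), Pow(Add(-3, D), -1))), Rational(1, 2)) = Pow(Add(6, Mul(Pow(Add(-3, D), -1), Add(3, D))), Rational(1, 2)))
x = Add(-226, Mul(-4, I, Pow(2, Rational(1, 2)))) (x = Add(-226, Mul(-1, Pow(Add(-35, Pow(Mul(Pow(Add(-3, 6), -1), Add(-15, Mul(7, 6))), Rational(1, 2))), Rational(1, 2)))) = Add(-226, Mul(-1, Pow(Add(-35, Pow(Mul(Pow(3, -1), Add(-15, 42)), Rational(1, 2))), Rational(1, 2)))) = Add(-226, Mul(-1, Pow(Add(-35, Pow(Mul(Rational(1, 3), 27), Rational(1, 2))), Rational(1, 2)))) = Add(-226, Mul(-1, Pow(Add(-35, Pow(9, Rational(1, 2))), Rational(1, 2)))) = Add(-226, Mul(-1, Pow(Add(-35, 3), Rational(1, 2)))) = Add(-226, Mul(-1, Pow(-32, Rational(1, 2)))) = Add(-226, Mul(-1, Mul(4, I, Pow(2, Rational(1, 2))))) = Add(-226, Mul(-4, I, Pow(2, Rational(1, 2)))) ≈ Add(-226.00, Mul(-5.6569, I)))
Add(Mul(x, Pow(-289, -1)), Mul(-149, Pow(-225, -1))) = Add(Mul(Add(-226, Mul(-4, I, Pow(2, Rational(1, 2)))), Pow(-289, -1)), Mul(-149, Pow(-225, -1))) = Add(Mul(Add(-226, Mul(-4, I, Pow(2, Rational(1, 2)))), Rational(-1, 289)), Mul(-149, Rational(-1, 225))) = Add(Add(Rational(226, 289), Mul(Rational(4, 289), I, Pow(2, Rational(1, 2)))), Rational(149, 225)) = Add(Rational(93911, 65025), Mul(Rational(4, 289), I, Pow(2, Rational(1, 2))))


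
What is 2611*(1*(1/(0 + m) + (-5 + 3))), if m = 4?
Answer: -18277/4 ≈ -4569.3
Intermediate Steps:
2611*(1*(1/(0 + m) + (-5 + 3))) = 2611*(1*(1/(0 + 4) + (-5 + 3))) = 2611*(1*(1/4 - 2)) = 2611*(1*(¼ - 2)) = 2611*(1*(-7/4)) = 2611*(-7/4) = -18277/4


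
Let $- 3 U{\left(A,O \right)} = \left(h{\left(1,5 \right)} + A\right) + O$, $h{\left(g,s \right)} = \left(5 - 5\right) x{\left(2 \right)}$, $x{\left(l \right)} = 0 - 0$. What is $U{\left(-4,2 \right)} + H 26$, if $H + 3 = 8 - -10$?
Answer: $\frac{1172}{3} \approx 390.67$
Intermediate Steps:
$x{\left(l \right)} = 0$ ($x{\left(l \right)} = 0 + 0 = 0$)
$h{\left(g,s \right)} = 0$ ($h{\left(g,s \right)} = \left(5 - 5\right) 0 = 0 \cdot 0 = 0$)
$U{\left(A,O \right)} = - \frac{A}{3} - \frac{O}{3}$ ($U{\left(A,O \right)} = - \frac{\left(0 + A\right) + O}{3} = - \frac{A + O}{3} = - \frac{A}{3} - \frac{O}{3}$)
$H = 15$ ($H = -3 + \left(8 - -10\right) = -3 + \left(8 + 10\right) = -3 + 18 = 15$)
$U{\left(-4,2 \right)} + H 26 = \left(\left(- \frac{1}{3}\right) \left(-4\right) - \frac{2}{3}\right) + 15 \cdot 26 = \left(\frac{4}{3} - \frac{2}{3}\right) + 390 = \frac{2}{3} + 390 = \frac{1172}{3}$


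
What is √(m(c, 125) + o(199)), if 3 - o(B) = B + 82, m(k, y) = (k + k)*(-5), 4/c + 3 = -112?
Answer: I*√146878/23 ≈ 16.663*I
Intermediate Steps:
c = -4/115 (c = 4/(-3 - 112) = 4/(-115) = 4*(-1/115) = -4/115 ≈ -0.034783)
m(k, y) = -10*k (m(k, y) = (2*k)*(-5) = -10*k)
o(B) = -79 - B (o(B) = 3 - (B + 82) = 3 - (82 + B) = 3 + (-82 - B) = -79 - B)
√(m(c, 125) + o(199)) = √(-10*(-4/115) + (-79 - 1*199)) = √(8/23 + (-79 - 199)) = √(8/23 - 278) = √(-6386/23) = I*√146878/23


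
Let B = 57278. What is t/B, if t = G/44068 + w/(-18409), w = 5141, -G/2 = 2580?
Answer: -6183539/893589464918 ≈ -6.9199e-6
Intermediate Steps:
G = -5160 (G = -2*2580 = -5160)
t = -80386007/202811953 (t = -5160/44068 + 5141/(-18409) = -5160*1/44068 + 5141*(-1/18409) = -1290/11017 - 5141/18409 = -80386007/202811953 ≈ -0.39636)
t/B = -80386007/202811953/57278 = -80386007/202811953*1/57278 = -6183539/893589464918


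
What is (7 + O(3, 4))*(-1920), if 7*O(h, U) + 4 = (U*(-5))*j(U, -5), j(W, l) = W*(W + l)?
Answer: -240000/7 ≈ -34286.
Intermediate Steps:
O(h, U) = -4/7 - 5*U²*(-5 + U)/7 (O(h, U) = -4/7 + ((U*(-5))*(U*(U - 5)))/7 = -4/7 + ((-5*U)*(U*(-5 + U)))/7 = -4/7 + (-5*U²*(-5 + U))/7 = -4/7 - 5*U²*(-5 + U)/7)
(7 + O(3, 4))*(-1920) = (7 + (-4/7 + (5/7)*4²*(5 - 1*4)))*(-1920) = (7 + (-4/7 + (5/7)*16*(5 - 4)))*(-1920) = (7 + (-4/7 + (5/7)*16*1))*(-1920) = (7 + (-4/7 + 80/7))*(-1920) = (7 + 76/7)*(-1920) = (125/7)*(-1920) = -240000/7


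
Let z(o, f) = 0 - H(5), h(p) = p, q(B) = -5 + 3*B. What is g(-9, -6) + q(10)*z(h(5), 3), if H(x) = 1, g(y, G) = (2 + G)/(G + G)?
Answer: -74/3 ≈ -24.667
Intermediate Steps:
g(y, G) = (2 + G)/(2*G) (g(y, G) = (2 + G)/((2*G)) = (2 + G)*(1/(2*G)) = (2 + G)/(2*G))
z(o, f) = -1 (z(o, f) = 0 - 1*1 = 0 - 1 = -1)
g(-9, -6) + q(10)*z(h(5), 3) = (1/2)*(2 - 6)/(-6) + (-5 + 3*10)*(-1) = (1/2)*(-1/6)*(-4) + (-5 + 30)*(-1) = 1/3 + 25*(-1) = 1/3 - 25 = -74/3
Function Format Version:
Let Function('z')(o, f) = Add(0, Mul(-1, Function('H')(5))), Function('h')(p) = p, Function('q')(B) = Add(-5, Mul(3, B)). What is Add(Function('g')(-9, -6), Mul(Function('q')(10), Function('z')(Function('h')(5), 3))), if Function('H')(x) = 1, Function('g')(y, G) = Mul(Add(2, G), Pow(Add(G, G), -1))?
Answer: Rational(-74, 3) ≈ -24.667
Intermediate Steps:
Function('g')(y, G) = Mul(Rational(1, 2), Pow(G, -1), Add(2, G)) (Function('g')(y, G) = Mul(Add(2, G), Pow(Mul(2, G), -1)) = Mul(Add(2, G), Mul(Rational(1, 2), Pow(G, -1))) = Mul(Rational(1, 2), Pow(G, -1), Add(2, G)))
Function('z')(o, f) = -1 (Function('z')(o, f) = Add(0, Mul(-1, 1)) = Add(0, -1) = -1)
Add(Function('g')(-9, -6), Mul(Function('q')(10), Function('z')(Function('h')(5), 3))) = Add(Mul(Rational(1, 2), Pow(-6, -1), Add(2, -6)), Mul(Add(-5, Mul(3, 10)), -1)) = Add(Mul(Rational(1, 2), Rational(-1, 6), -4), Mul(Add(-5, 30), -1)) = Add(Rational(1, 3), Mul(25, -1)) = Add(Rational(1, 3), -25) = Rational(-74, 3)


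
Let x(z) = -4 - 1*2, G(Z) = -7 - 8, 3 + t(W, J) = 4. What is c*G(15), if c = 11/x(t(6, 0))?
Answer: 55/2 ≈ 27.500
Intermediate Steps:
t(W, J) = 1 (t(W, J) = -3 + 4 = 1)
G(Z) = -15
x(z) = -6 (x(z) = -4 - 2 = -6)
c = -11/6 (c = 11/(-6) = 11*(-1/6) = -11/6 ≈ -1.8333)
c*G(15) = -11/6*(-15) = 55/2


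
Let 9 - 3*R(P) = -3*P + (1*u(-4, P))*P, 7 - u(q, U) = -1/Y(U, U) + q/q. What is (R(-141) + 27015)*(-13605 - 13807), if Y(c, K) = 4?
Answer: -744804599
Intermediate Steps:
u(q, U) = 25/4 (u(q, U) = 7 - (-1/4 + q/q) = 7 - (-1*¼ + 1) = 7 - (-¼ + 1) = 7 - 1*¾ = 7 - ¾ = 25/4)
R(P) = 3 - 13*P/12 (R(P) = 3 - (-3*P + (1*(25/4))*P)/3 = 3 - (-3*P + 25*P/4)/3 = 3 - 13*P/12)
(R(-141) + 27015)*(-13605 - 13807) = ((3 - 13/12*(-141)) + 27015)*(-13605 - 13807) = ((3 + 611/4) + 27015)*(-27412) = (623/4 + 27015)*(-27412) = (108683/4)*(-27412) = -744804599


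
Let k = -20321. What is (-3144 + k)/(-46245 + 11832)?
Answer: 23465/34413 ≈ 0.68186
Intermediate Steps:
(-3144 + k)/(-46245 + 11832) = (-3144 - 20321)/(-46245 + 11832) = -23465/(-34413) = -23465*(-1/34413) = 23465/34413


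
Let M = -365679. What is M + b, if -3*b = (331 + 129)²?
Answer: -1308637/3 ≈ -4.3621e+5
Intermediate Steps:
b = -211600/3 (b = -(331 + 129)²/3 = -⅓*460² = -⅓*211600 = -211600/3 ≈ -70533.)
M + b = -365679 - 211600/3 = -1308637/3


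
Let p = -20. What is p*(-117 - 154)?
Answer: 5420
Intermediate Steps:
p*(-117 - 154) = -20*(-117 - 154) = -20*(-271) = 5420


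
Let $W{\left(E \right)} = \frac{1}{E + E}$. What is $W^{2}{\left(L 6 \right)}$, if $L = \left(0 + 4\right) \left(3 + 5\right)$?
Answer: $\frac{1}{147456} \approx 6.7817 \cdot 10^{-6}$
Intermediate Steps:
$L = 32$ ($L = 4 \cdot 8 = 32$)
$W{\left(E \right)} = \frac{1}{2 E}$
$W^{2}{\left(L 6 \right)} = \left(\frac{1}{2 \cdot 32 \cdot 6}\right)^{2} = \left(\frac{1}{2 \cdot 192}\right)^{2} = \left(\frac{1}{2} \cdot \frac{1}{192}\right)^{2} = \left(\frac{1}{384}\right)^{2} = \frac{1}{147456}$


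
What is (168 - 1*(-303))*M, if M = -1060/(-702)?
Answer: 83210/117 ≈ 711.20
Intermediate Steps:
M = 530/351 (M = -1060*(-1/702) = 530/351 ≈ 1.5100)
(168 - 1*(-303))*M = (168 - 1*(-303))*(530/351) = (168 + 303)*(530/351) = 471*(530/351) = 83210/117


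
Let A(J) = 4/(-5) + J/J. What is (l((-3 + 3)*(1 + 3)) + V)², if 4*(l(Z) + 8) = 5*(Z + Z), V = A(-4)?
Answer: 1521/25 ≈ 60.840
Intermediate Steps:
A(J) = ⅕ (A(J) = 4*(-⅕) + 1 = -⅘ + 1 = ⅕)
V = ⅕ ≈ 0.20000
l(Z) = -8 + 5*Z/2 (l(Z) = -8 + (5*(Z + Z))/4 = -8 + (5*(2*Z))/4 = -8 + (10*Z)/4 = -8 + 5*Z/2)
(l((-3 + 3)*(1 + 3)) + V)² = ((-8 + 5*((-3 + 3)*(1 + 3))/2) + ⅕)² = ((-8 + 5*(0*4)/2) + ⅕)² = ((-8 + (5/2)*0) + ⅕)² = ((-8 + 0) + ⅕)² = (-8 + ⅕)² = (-39/5)² = 1521/25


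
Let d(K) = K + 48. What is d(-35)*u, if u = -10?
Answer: -130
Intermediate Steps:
d(K) = 48 + K
d(-35)*u = (48 - 35)*(-10) = 13*(-10) = -130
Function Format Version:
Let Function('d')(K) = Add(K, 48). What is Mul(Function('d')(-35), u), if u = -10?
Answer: -130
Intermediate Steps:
Function('d')(K) = Add(48, K)
Mul(Function('d')(-35), u) = Mul(Add(48, -35), -10) = Mul(13, -10) = -130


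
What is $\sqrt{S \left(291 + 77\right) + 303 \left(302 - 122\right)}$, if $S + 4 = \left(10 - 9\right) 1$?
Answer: $2 \sqrt{13359} \approx 231.16$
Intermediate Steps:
$S = -3$ ($S = -4 + \left(10 - 9\right) 1 = -4 + 1 \cdot 1 = -4 + 1 = -3$)
$\sqrt{S \left(291 + 77\right) + 303 \left(302 - 122\right)} = \sqrt{- 3 \left(291 + 77\right) + 303 \left(302 - 122\right)} = \sqrt{\left(-3\right) 368 + 303 \cdot 180} = \sqrt{-1104 + 54540} = \sqrt{53436} = 2 \sqrt{13359}$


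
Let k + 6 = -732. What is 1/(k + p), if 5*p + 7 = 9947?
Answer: 1/1250 ≈ 0.00080000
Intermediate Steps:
k = -738 (k = -6 - 732 = -738)
p = 1988 (p = -7/5 + (⅕)*9947 = -7/5 + 9947/5 = 1988)
1/(k + p) = 1/(-738 + 1988) = 1/1250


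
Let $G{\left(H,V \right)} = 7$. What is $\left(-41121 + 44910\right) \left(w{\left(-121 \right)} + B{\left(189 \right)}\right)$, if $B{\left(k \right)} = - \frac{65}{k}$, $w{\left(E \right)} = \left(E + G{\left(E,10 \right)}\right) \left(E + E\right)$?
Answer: $\frac{2195122207}{21} \approx 1.0453 \cdot 10^{8}$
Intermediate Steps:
$w{\left(E \right)} = 2 E \left(7 + E\right)$ ($w{\left(E \right)} = \left(E + 7\right) \left(E + E\right) = \left(7 + E\right) 2 E = 2 E \left(7 + E\right)$)
$\left(-41121 + 44910\right) \left(w{\left(-121 \right)} + B{\left(189 \right)}\right) = \left(-41121 + 44910\right) \left(2 \left(-121\right) \left(7 - 121\right) - \frac{65}{189}\right) = 3789 \left(2 \left(-121\right) \left(-114\right) - \frac{65}{189}\right) = 3789 \left(27588 - \frac{65}{189}\right) = 3789 \cdot \frac{5214067}{189} = \frac{2195122207}{21}$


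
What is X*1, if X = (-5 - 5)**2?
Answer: 100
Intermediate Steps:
X = 100 (X = (-10)**2 = 100)
X*1 = 100*1 = 100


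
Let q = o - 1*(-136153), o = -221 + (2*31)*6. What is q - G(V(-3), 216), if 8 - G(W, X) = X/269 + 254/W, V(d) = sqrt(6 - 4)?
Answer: 36663840/269 + 127*sqrt(2) ≈ 1.3648e+5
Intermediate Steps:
V(d) = sqrt(2)
o = 151 (o = -221 + 62*6 = -221 + 372 = 151)
G(W, X) = 8 - 254/W - X/269 (G(W, X) = 8 - (X/269 + 254/W) = 8 - (254/W + X/269) = 8 + (-254/W - X/269) = 8 - 254/W - X/269)
q = 136304 (q = 151 - 1*(-136153) = 151 + 136153 = 136304)
q - G(V(-3), 216) = 136304 - (8 - 254*sqrt(2)/2 - 1/269*216) = 136304 - (8 - 127*sqrt(2) - 216/269) = 136304 - (1936/269 - 127*sqrt(2)) = 136304 + (-1936/269 + 127*sqrt(2)) = 36663840/269 + 127*sqrt(2)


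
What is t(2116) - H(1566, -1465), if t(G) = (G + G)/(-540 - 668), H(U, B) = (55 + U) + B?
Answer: -24085/151 ≈ -159.50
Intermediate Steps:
H(U, B) = 55 + B + U
t(G) = -G/604 (t(G) = (2*G)/(-1208) = (2*G)*(-1/1208) = -G/604)
t(2116) - H(1566, -1465) = -1/604*2116 - (55 - 1465 + 1566) = -529/151 - 1*156 = -529/151 - 156 = -24085/151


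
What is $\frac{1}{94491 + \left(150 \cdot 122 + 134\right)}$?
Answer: $\frac{1}{112925} \approx 8.8554 \cdot 10^{-6}$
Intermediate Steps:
$\frac{1}{94491 + \left(150 \cdot 122 + 134\right)} = \frac{1}{94491 + \left(18300 + 134\right)} = \frac{1}{94491 + 18434} = \frac{1}{112925}$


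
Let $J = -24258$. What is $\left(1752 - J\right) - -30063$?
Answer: $56073$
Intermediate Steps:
$\left(1752 - J\right) - -30063 = \left(1752 - -24258\right) - -30063 = \left(1752 + 24258\right) + 30063 = 26010 + 30063 = 56073$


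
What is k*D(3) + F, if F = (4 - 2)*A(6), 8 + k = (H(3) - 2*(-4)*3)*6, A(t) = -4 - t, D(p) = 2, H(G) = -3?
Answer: 216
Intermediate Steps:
k = 118 (k = -8 + (-3 - 2*(-4)*3)*6 = -8 + (-3 + 8*3)*6 = -8 + (-3 + 24)*6 = -8 + 21*6 = -8 + 126 = 118)
F = -20 (F = (4 - 2)*(-4 - 1*6) = 2*(-4 - 6) = 2*(-10) = -20)
k*D(3) + F = 118*2 - 20 = 236 - 20 = 216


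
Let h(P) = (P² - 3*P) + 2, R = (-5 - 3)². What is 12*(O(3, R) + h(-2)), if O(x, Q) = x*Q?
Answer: 2448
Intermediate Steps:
R = 64 (R = (-8)² = 64)
h(P) = 2 + P² - 3*P
O(x, Q) = Q*x
12*(O(3, R) + h(-2)) = 12*(64*3 + (2 + (-2)² - 3*(-2))) = 12*(192 + (2 + 4 + 6)) = 12*(192 + 12) = 12*204 = 2448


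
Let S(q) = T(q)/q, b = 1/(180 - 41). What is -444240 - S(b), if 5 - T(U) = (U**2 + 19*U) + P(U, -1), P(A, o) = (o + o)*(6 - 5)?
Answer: -61881965/139 ≈ -4.4519e+5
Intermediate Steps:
b = 1/139 ≈ 0.0071942
P(A, o) = 2*o (P(A, o) = (2*o)*1 = 2*o)
T(U) = 7 - U**2 - 19*U (T(U) = 5 - ((U**2 + 19*U) + 2*(-1)) = 5 - ((U**2 + 19*U) - 2) = 5 - (-2 + U**2 + 19*U) = 5 + (2 - U**2 - 19*U) = 7 - U**2 - 19*U)
S(q) = (7 - q**2 - 19*q)/q
-444240 - S(b) = -444240 - (-19 - 1*1/139 + 7/(1/139)) = -444240 - (-19 - 1/139 + 7*139) = -444240 - (-19 - 1/139 + 973) = -444240 - 1*132605/139 = -444240 - 132605/139 = -61881965/139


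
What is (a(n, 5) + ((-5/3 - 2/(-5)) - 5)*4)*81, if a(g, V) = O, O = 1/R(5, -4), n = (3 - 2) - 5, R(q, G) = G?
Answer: -41013/20 ≈ -2050.6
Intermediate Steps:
n = -4 (n = 1 - 5 = -4)
O = -¼ (O = 1/(-4) = -¼ ≈ -0.25000)
a(g, V) = -¼
(a(n, 5) + ((-5/3 - 2/(-5)) - 5)*4)*81 = (-¼ + ((-5/3 - 2/(-5)) - 5)*4)*81 = (-¼ + ((-5*⅓ - 2*(-⅕)) - 5)*4)*81 = (-¼ + ((-5/3 + ⅖) - 5)*4)*81 = (-¼ + (-19/15 - 5)*4)*81 = (-¼ - 94/15*4)*81 = (-¼ - 376/15)*81 = -1519/60*81 = -41013/20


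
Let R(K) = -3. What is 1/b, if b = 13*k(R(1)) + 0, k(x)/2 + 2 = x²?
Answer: 1/182 ≈ 0.0054945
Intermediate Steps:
k(x) = -4 + 2*x²
b = 182 (b = 13*(-4 + 2*(-3)²) + 0 = 13*(-4 + 2*9) + 0 = 13*(-4 + 18) + 0 = 13*14 + 0 = 182 + 0 = 182)
1/b = 1/182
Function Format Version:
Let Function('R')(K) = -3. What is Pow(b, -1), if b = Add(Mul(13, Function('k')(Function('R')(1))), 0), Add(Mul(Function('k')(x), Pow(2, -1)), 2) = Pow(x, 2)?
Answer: Rational(1, 182) ≈ 0.0054945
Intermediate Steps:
Function('k')(x) = Add(-4, Mul(2, Pow(x, 2)))
b = 182 (b = Add(Mul(13, Add(-4, Mul(2, Pow(-3, 2)))), 0) = Add(Mul(13, Add(-4, Mul(2, 9))), 0) = Add(Mul(13, Add(-4, 18)), 0) = Add(Mul(13, 14), 0) = Add(182, 0) = 182)
Pow(b, -1) = Pow(182, -1) = Rational(1, 182)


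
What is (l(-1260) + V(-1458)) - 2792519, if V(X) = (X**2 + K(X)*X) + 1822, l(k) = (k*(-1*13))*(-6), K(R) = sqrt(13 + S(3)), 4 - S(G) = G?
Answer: -763213 - 1458*sqrt(14) ≈ -7.6867e+5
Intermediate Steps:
S(G) = 4 - G
K(R) = sqrt(14) (K(R) = sqrt(13 + (4 - 1*3)) = sqrt(13 + (4 - 3)) = sqrt(13 + 1) = sqrt(14))
l(k) = 78*k (l(k) = (k*(-13))*(-6) = -13*k*(-6) = 78*k)
V(X) = 1822 + X**2 + X*sqrt(14) (V(X) = (X**2 + sqrt(14)*X) + 1822 = (X**2 + X*sqrt(14)) + 1822 = 1822 + X**2 + X*sqrt(14))
(l(-1260) + V(-1458)) - 2792519 = (78*(-1260) + (1822 + (-1458)**2 - 1458*sqrt(14))) - 2792519 = (-98280 + (1822 + 2125764 - 1458*sqrt(14))) - 2792519 = (-98280 + (2127586 - 1458*sqrt(14))) - 2792519 = (2029306 - 1458*sqrt(14)) - 2792519 = -763213 - 1458*sqrt(14)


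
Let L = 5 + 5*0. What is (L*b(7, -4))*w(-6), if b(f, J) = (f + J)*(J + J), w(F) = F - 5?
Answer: 1320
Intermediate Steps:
w(F) = -5 + F
b(f, J) = 2*J*(J + f) (b(f, J) = (J + f)*(2*J) = 2*J*(J + f))
L = 5 (L = 5 + 0 = 5)
(L*b(7, -4))*w(-6) = (5*(2*(-4)*(-4 + 7)))*(-5 - 6) = (5*(2*(-4)*3))*(-11) = (5*(-24))*(-11) = -120*(-11) = 1320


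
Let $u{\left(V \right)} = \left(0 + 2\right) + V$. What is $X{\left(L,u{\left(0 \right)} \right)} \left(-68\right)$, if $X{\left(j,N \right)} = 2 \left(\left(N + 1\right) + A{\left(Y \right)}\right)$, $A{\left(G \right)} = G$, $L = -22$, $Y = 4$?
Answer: $-952$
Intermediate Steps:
$u{\left(V \right)} = 2 + V$
$X{\left(j,N \right)} = 10 + 2 N$ ($X{\left(j,N \right)} = 2 \left(\left(N + 1\right) + 4\right) = 2 \left(\left(1 + N\right) + 4\right) = 2 \left(5 + N\right) = 10 + 2 N$)
$X{\left(L,u{\left(0 \right)} \right)} \left(-68\right) = \left(10 + 2 \left(2 + 0\right)\right) \left(-68\right) = \left(10 + 2 \cdot 2\right) \left(-68\right) = \left(10 + 4\right) \left(-68\right) = 14 \left(-68\right) = -952$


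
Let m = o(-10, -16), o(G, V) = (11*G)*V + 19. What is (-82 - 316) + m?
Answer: 1381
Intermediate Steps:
o(G, V) = 19 + 11*G*V (o(G, V) = 11*G*V + 19 = 19 + 11*G*V)
m = 1779 (m = 19 + 11*(-10)*(-16) = 19 + 1760 = 1779)
(-82 - 316) + m = (-82 - 316) + 1779 = -398 + 1779 = 1381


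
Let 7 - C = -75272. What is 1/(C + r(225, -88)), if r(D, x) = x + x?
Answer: 1/75103 ≈ 1.3315e-5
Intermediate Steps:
r(D, x) = 2*x
C = 75279 (C = 7 - 1*(-75272) = 7 + 75272 = 75279)
1/(C + r(225, -88)) = 1/(75279 + 2*(-88)) = 1/(75279 - 176) = 1/75103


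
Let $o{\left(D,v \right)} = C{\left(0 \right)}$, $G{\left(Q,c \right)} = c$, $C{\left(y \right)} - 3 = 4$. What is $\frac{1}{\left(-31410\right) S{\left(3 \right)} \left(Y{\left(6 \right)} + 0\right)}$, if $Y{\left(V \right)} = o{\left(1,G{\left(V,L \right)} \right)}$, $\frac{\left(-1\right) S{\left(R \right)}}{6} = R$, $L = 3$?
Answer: $\frac{1}{3957660} \approx 2.5267 \cdot 10^{-7}$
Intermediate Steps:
$C{\left(y \right)} = 7$ ($C{\left(y \right)} = 3 + 4 = 7$)
$S{\left(R \right)} = - 6 R$
$o{\left(D,v \right)} = 7$
$Y{\left(V \right)} = 7$
$\frac{1}{\left(-31410\right) S{\left(3 \right)} \left(Y{\left(6 \right)} + 0\right)} = \frac{1}{\left(-31410\right) \left(-6\right) 3 \left(7 + 0\right)} = \frac{1}{\left(-31410\right) \left(\left(-18\right) 7\right)} = \frac{1}{\left(-31410\right) \left(-126\right)} = \frac{1}{3957660}$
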